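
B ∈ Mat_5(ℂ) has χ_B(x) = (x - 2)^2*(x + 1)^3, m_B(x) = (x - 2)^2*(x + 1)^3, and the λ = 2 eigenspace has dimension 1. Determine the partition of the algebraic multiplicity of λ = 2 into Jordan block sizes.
Block sizes for λ = 2: [2]

Step 1 — from the characteristic polynomial, algebraic multiplicity of λ = 2 is 2. From dim ker(B − (2)·I) = 1, there are exactly 1 Jordan blocks for λ = 2.
Step 2 — from the minimal polynomial, the factor (x − 2)^2 tells us the largest block for λ = 2 has size 2.
Step 3 — with total size 2, 1 blocks, and largest block 2, the block sizes (in nonincreasing order) are [2].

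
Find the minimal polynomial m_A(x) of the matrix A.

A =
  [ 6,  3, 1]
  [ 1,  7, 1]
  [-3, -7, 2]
x^3 - 15*x^2 + 75*x - 125

The characteristic polynomial is χ_A(x) = (x - 5)^3, so the eigenvalues are known. The minimal polynomial is
  m_A(x) = Π_λ (x − λ)^{k_λ}
where k_λ is the size of the *largest* Jordan block for λ (equivalently, the smallest k with (A − λI)^k v = 0 for every generalised eigenvector v of λ).

  λ = 5: largest Jordan block has size 3, contributing (x − 5)^3

So m_A(x) = (x - 5)^3 = x^3 - 15*x^2 + 75*x - 125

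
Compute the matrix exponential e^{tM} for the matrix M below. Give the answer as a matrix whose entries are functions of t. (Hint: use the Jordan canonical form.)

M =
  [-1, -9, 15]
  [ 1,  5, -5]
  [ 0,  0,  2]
e^{tM} =
  [-3*t*exp(2*t) + exp(2*t), -9*t*exp(2*t), 15*t*exp(2*t)]
  [t*exp(2*t), 3*t*exp(2*t) + exp(2*t), -5*t*exp(2*t)]
  [0, 0, exp(2*t)]

Strategy: write M = P · J · P⁻¹ where J is a Jordan canonical form, so e^{tM} = P · e^{tJ} · P⁻¹, and e^{tJ} can be computed block-by-block.

M has Jordan form
J =
  [2, 1, 0]
  [0, 2, 0]
  [0, 0, 2]
(up to reordering of blocks).

Per-block formulas:
  For a 1×1 block at λ = 2: exp(t · [2]) = [e^(2t)].
  For a 2×2 Jordan block J_2(2): exp(t · J_2(2)) = e^(2t)·(I + t·N), where N is the 2×2 nilpotent shift.

After assembling e^{tJ} and conjugating by P, we get:

e^{tM} =
  [-3*t*exp(2*t) + exp(2*t), -9*t*exp(2*t), 15*t*exp(2*t)]
  [t*exp(2*t), 3*t*exp(2*t) + exp(2*t), -5*t*exp(2*t)]
  [0, 0, exp(2*t)]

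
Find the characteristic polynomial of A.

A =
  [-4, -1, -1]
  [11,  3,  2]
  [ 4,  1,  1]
x^3

Expanding det(x·I − A) (e.g. by cofactor expansion or by noting that A is similar to its Jordan form J, which has the same characteristic polynomial as A) gives
  χ_A(x) = x^3
which factors as x^3. The eigenvalues (with algebraic multiplicities) are λ = 0 with multiplicity 3.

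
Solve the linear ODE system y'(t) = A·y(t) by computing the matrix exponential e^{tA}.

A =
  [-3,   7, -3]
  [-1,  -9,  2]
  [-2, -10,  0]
e^{tA} =
  [t*exp(-4*t) + exp(-4*t), t^2*exp(-4*t) + 7*t*exp(-4*t), -t^2*exp(-4*t)/2 - 3*t*exp(-4*t)]
  [-t*exp(-4*t), -t^2*exp(-4*t) - 5*t*exp(-4*t) + exp(-4*t), t^2*exp(-4*t)/2 + 2*t*exp(-4*t)]
  [-2*t*exp(-4*t), -2*t^2*exp(-4*t) - 10*t*exp(-4*t), t^2*exp(-4*t) + 4*t*exp(-4*t) + exp(-4*t)]

Strategy: write A = P · J · P⁻¹ where J is a Jordan canonical form, so e^{tA} = P · e^{tJ} · P⁻¹, and e^{tJ} can be computed block-by-block.

A has Jordan form
J =
  [-4,  1,  0]
  [ 0, -4,  1]
  [ 0,  0, -4]
(up to reordering of blocks).

Per-block formulas:
  For a 3×3 Jordan block J_3(-4): exp(t · J_3(-4)) = e^(-4t)·(I + t·N + (t^2/2)·N^2), where N is the 3×3 nilpotent shift.

After assembling e^{tJ} and conjugating by P, we get:

e^{tA} =
  [t*exp(-4*t) + exp(-4*t), t^2*exp(-4*t) + 7*t*exp(-4*t), -t^2*exp(-4*t)/2 - 3*t*exp(-4*t)]
  [-t*exp(-4*t), -t^2*exp(-4*t) - 5*t*exp(-4*t) + exp(-4*t), t^2*exp(-4*t)/2 + 2*t*exp(-4*t)]
  [-2*t*exp(-4*t), -2*t^2*exp(-4*t) - 10*t*exp(-4*t), t^2*exp(-4*t) + 4*t*exp(-4*t) + exp(-4*t)]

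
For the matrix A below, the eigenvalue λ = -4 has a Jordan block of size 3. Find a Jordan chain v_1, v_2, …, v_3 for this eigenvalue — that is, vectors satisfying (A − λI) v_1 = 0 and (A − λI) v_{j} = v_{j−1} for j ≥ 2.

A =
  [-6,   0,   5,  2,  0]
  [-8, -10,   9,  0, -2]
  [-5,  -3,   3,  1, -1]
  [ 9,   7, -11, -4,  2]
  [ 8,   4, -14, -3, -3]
A Jordan chain for λ = -4 of length 3:
v_1 = (-3, 3, 0, -3, 3)ᵀ
v_2 = (-2, -8, -5, 9, 8)ᵀ
v_3 = (1, 0, 0, 0, 0)ᵀ

Let N = A − (-4)·I. We want v_3 with N^3 v_3 = 0 but N^2 v_3 ≠ 0; then v_{j-1} := N · v_j for j = 3, …, 2.

Pick v_3 = (1, 0, 0, 0, 0)ᵀ.
Then v_2 = N · v_3 = (-2, -8, -5, 9, 8)ᵀ.
Then v_1 = N · v_2 = (-3, 3, 0, -3, 3)ᵀ.

Sanity check: (A − (-4)·I) v_1 = (0, 0, 0, 0, 0)ᵀ = 0. ✓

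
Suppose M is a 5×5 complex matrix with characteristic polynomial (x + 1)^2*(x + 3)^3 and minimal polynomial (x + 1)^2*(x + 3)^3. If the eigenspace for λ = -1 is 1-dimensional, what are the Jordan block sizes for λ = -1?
Block sizes for λ = -1: [2]

Step 1 — from the characteristic polynomial, algebraic multiplicity of λ = -1 is 2. From dim ker(M − (-1)·I) = 1, there are exactly 1 Jordan blocks for λ = -1.
Step 2 — from the minimal polynomial, the factor (x + 1)^2 tells us the largest block for λ = -1 has size 2.
Step 3 — with total size 2, 1 blocks, and largest block 2, the block sizes (in nonincreasing order) are [2].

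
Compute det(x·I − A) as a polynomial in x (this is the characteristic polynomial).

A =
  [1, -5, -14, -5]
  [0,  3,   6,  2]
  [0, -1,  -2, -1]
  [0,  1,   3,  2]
x^4 - 4*x^3 + 6*x^2 - 4*x + 1

Expanding det(x·I − A) (e.g. by cofactor expansion or by noting that A is similar to its Jordan form J, which has the same characteristic polynomial as A) gives
  χ_A(x) = x^4 - 4*x^3 + 6*x^2 - 4*x + 1
which factors as (x - 1)^4. The eigenvalues (with algebraic multiplicities) are λ = 1 with multiplicity 4.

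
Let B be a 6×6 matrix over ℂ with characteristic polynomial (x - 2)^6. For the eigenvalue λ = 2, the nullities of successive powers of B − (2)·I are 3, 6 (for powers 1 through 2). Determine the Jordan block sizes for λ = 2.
Block sizes for λ = 2: [2, 2, 2]

From the dimensions of kernels of powers, the number of Jordan blocks of size at least j is d_j − d_{j−1} where d_j = dim ker(N^j) (with d_0 = 0). Computing the differences gives [3, 3].
The number of blocks of size exactly k is (#blocks of size ≥ k) − (#blocks of size ≥ k + 1), so the partition is: 3 block(s) of size 2.
In nonincreasing order the block sizes are [2, 2, 2].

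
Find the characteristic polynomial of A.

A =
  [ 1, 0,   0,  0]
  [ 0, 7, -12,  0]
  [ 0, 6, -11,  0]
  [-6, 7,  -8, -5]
x^4 + 8*x^3 + 6*x^2 - 40*x + 25

Expanding det(x·I − A) (e.g. by cofactor expansion or by noting that A is similar to its Jordan form J, which has the same characteristic polynomial as A) gives
  χ_A(x) = x^4 + 8*x^3 + 6*x^2 - 40*x + 25
which factors as (x - 1)^2*(x + 5)^2. The eigenvalues (with algebraic multiplicities) are λ = -5 with multiplicity 2, λ = 1 with multiplicity 2.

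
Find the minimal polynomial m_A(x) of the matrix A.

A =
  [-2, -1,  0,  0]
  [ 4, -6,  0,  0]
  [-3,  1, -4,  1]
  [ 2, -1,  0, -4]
x^2 + 8*x + 16

The characteristic polynomial is χ_A(x) = (x + 4)^4, so the eigenvalues are known. The minimal polynomial is
  m_A(x) = Π_λ (x − λ)^{k_λ}
where k_λ is the size of the *largest* Jordan block for λ (equivalently, the smallest k with (A − λI)^k v = 0 for every generalised eigenvector v of λ).

  λ = -4: largest Jordan block has size 2, contributing (x + 4)^2

So m_A(x) = (x + 4)^2 = x^2 + 8*x + 16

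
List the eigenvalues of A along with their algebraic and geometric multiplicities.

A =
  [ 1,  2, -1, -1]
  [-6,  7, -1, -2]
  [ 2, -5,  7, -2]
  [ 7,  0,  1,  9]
λ = 6: alg = 4, geom = 2

Step 1 — factor the characteristic polynomial to read off the algebraic multiplicities:
  χ_A(x) = (x - 6)^4

Step 2 — compute geometric multiplicities via the rank-nullity identity g(λ) = n − rank(A − λI):
  rank(A − (6)·I) = 2, so dim ker(A − (6)·I) = n − 2 = 2

Summary:
  λ = 6: algebraic multiplicity = 4, geometric multiplicity = 2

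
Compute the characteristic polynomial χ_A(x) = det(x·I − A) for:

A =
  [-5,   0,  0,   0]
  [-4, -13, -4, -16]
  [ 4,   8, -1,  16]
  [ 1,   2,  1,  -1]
x^4 + 20*x^3 + 150*x^2 + 500*x + 625

Expanding det(x·I − A) (e.g. by cofactor expansion or by noting that A is similar to its Jordan form J, which has the same characteristic polynomial as A) gives
  χ_A(x) = x^4 + 20*x^3 + 150*x^2 + 500*x + 625
which factors as (x + 5)^4. The eigenvalues (with algebraic multiplicities) are λ = -5 with multiplicity 4.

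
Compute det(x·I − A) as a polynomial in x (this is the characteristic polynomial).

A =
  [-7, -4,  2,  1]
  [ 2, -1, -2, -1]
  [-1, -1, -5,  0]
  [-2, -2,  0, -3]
x^4 + 16*x^3 + 94*x^2 + 240*x + 225

Expanding det(x·I − A) (e.g. by cofactor expansion or by noting that A is similar to its Jordan form J, which has the same characteristic polynomial as A) gives
  χ_A(x) = x^4 + 16*x^3 + 94*x^2 + 240*x + 225
which factors as (x + 3)^2*(x + 5)^2. The eigenvalues (with algebraic multiplicities) are λ = -5 with multiplicity 2, λ = -3 with multiplicity 2.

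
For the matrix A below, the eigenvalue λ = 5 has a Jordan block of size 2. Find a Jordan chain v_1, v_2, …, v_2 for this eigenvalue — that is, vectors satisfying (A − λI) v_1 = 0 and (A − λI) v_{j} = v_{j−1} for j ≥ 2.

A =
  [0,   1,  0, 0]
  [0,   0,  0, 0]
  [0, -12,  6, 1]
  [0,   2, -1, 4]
A Jordan chain for λ = 5 of length 2:
v_1 = (0, 0, 1, -1)ᵀ
v_2 = (0, 0, 1, 0)ᵀ

Let N = A − (5)·I. We want v_2 with N^2 v_2 = 0 but N^1 v_2 ≠ 0; then v_{j-1} := N · v_j for j = 2, …, 2.

Pick v_2 = (0, 0, 1, 0)ᵀ.
Then v_1 = N · v_2 = (0, 0, 1, -1)ᵀ.

Sanity check: (A − (5)·I) v_1 = (0, 0, 0, 0)ᵀ = 0. ✓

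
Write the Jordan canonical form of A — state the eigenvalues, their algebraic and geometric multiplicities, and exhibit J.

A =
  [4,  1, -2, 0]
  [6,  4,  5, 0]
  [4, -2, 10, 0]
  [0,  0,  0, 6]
J_3(6) ⊕ J_1(6)

The characteristic polynomial is
  det(x·I − A) = x^4 - 24*x^3 + 216*x^2 - 864*x + 1296 = (x - 6)^4

Eigenvalues and multiplicities (the geometric multiplicity of λ is n − rank(A − λI), which equals the number of Jordan blocks for λ):
  λ = 6: algebraic multiplicity = 4, geometric multiplicity = 2

Determining the block sizes for each eigenvalue:
  λ = 6: with am = 4 and gm = 2, the partition is not yet determined (e.g. several partitions of 4 into 2 parts exist). Let N = A − (6)·I. Computing rank(N^1) = 2, rank(N^2) = 1, rank(N^3) = 0; the number of blocks of size ≥ j is rank(N^{j−1}) − rank(N^j), giving [2, 1, 1]. So we have 1 block(s) of size 3, 1 block(s) of size 1 → block sizes [3, 1]

Assembling the blocks gives a Jordan form
J =
  [6, 1, 0, 0]
  [0, 6, 1, 0]
  [0, 0, 6, 0]
  [0, 0, 0, 6]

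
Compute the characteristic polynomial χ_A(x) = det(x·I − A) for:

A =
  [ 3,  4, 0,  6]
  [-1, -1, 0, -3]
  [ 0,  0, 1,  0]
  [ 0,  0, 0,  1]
x^4 - 4*x^3 + 6*x^2 - 4*x + 1

Expanding det(x·I − A) (e.g. by cofactor expansion or by noting that A is similar to its Jordan form J, which has the same characteristic polynomial as A) gives
  χ_A(x) = x^4 - 4*x^3 + 6*x^2 - 4*x + 1
which factors as (x - 1)^4. The eigenvalues (with algebraic multiplicities) are λ = 1 with multiplicity 4.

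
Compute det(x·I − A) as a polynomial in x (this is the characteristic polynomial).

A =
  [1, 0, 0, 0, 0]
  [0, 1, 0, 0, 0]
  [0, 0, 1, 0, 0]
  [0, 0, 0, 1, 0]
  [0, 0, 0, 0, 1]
x^5 - 5*x^4 + 10*x^3 - 10*x^2 + 5*x - 1

Expanding det(x·I − A) (e.g. by cofactor expansion or by noting that A is similar to its Jordan form J, which has the same characteristic polynomial as A) gives
  χ_A(x) = x^5 - 5*x^4 + 10*x^3 - 10*x^2 + 5*x - 1
which factors as (x - 1)^5. The eigenvalues (with algebraic multiplicities) are λ = 1 with multiplicity 5.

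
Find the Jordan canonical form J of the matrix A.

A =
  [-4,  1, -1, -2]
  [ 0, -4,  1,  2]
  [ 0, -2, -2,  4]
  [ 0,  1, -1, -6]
J_3(-4) ⊕ J_1(-4)

The characteristic polynomial is
  det(x·I − A) = x^4 + 16*x^3 + 96*x^2 + 256*x + 256 = (x + 4)^4

Eigenvalues and multiplicities (the geometric multiplicity of λ is n − rank(A − λI), which equals the number of Jordan blocks for λ):
  λ = -4: algebraic multiplicity = 4, geometric multiplicity = 2

Determining the block sizes for each eigenvalue:
  λ = -4: with am = 4 and gm = 2, the partition is not yet determined (e.g. several partitions of 4 into 2 parts exist). Let N = A − (-4)·I. Computing rank(N^1) = 2, rank(N^2) = 1, rank(N^3) = 0; the number of blocks of size ≥ j is rank(N^{j−1}) − rank(N^j), giving [2, 1, 1]. So we have 1 block(s) of size 3, 1 block(s) of size 1 → block sizes [3, 1]

Assembling the blocks gives a Jordan form
J =
  [-4,  1,  0,  0]
  [ 0, -4,  1,  0]
  [ 0,  0, -4,  0]
  [ 0,  0,  0, -4]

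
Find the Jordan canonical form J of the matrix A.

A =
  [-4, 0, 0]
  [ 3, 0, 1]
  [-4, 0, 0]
J_1(-4) ⊕ J_2(0)

The characteristic polynomial is
  det(x·I − A) = x^3 + 4*x^2 = x^2*(x + 4)

Eigenvalues and multiplicities (the geometric multiplicity of λ is n − rank(A − λI), which equals the number of Jordan blocks for λ):
  λ = -4: algebraic multiplicity = 1, geometric multiplicity = 1
  λ = 0: algebraic multiplicity = 2, geometric multiplicity = 1

Determining the block sizes for each eigenvalue:
  λ = -4: one block (gm = 1), so the single block has size am = 1 → block sizes [1]
  λ = 0: one block (gm = 1), so the single block has size am = 2 → block sizes [2]

Assembling the blocks gives a Jordan form
J =
  [-4, 0, 0]
  [ 0, 0, 1]
  [ 0, 0, 0]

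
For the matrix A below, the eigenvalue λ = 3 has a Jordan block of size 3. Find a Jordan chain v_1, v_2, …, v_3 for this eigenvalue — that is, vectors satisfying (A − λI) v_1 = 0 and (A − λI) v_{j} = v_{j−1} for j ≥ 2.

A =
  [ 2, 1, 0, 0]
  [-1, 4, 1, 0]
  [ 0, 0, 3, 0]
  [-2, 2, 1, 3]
A Jordan chain for λ = 3 of length 3:
v_1 = (1, 1, 0, 2)ᵀ
v_2 = (0, 1, 0, 1)ᵀ
v_3 = (0, 0, 1, 0)ᵀ

Let N = A − (3)·I. We want v_3 with N^3 v_3 = 0 but N^2 v_3 ≠ 0; then v_{j-1} := N · v_j for j = 3, …, 2.

Pick v_3 = (0, 0, 1, 0)ᵀ.
Then v_2 = N · v_3 = (0, 1, 0, 1)ᵀ.
Then v_1 = N · v_2 = (1, 1, 0, 2)ᵀ.

Sanity check: (A − (3)·I) v_1 = (0, 0, 0, 0)ᵀ = 0. ✓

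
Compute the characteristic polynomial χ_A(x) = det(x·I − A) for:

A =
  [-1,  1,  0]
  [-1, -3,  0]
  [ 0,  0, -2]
x^3 + 6*x^2 + 12*x + 8

Expanding det(x·I − A) (e.g. by cofactor expansion or by noting that A is similar to its Jordan form J, which has the same characteristic polynomial as A) gives
  χ_A(x) = x^3 + 6*x^2 + 12*x + 8
which factors as (x + 2)^3. The eigenvalues (with algebraic multiplicities) are λ = -2 with multiplicity 3.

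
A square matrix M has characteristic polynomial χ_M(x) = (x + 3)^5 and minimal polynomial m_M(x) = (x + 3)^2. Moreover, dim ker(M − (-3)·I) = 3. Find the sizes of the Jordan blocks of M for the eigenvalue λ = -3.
Block sizes for λ = -3: [2, 2, 1]

Step 1 — from the characteristic polynomial, algebraic multiplicity of λ = -3 is 5. From dim ker(M − (-3)·I) = 3, there are exactly 3 Jordan blocks for λ = -3.
Step 2 — from the minimal polynomial, the factor (x + 3)^2 tells us the largest block for λ = -3 has size 2.
Step 3 — with total size 5, 3 blocks, and largest block 2, the block sizes (in nonincreasing order) are [2, 2, 1].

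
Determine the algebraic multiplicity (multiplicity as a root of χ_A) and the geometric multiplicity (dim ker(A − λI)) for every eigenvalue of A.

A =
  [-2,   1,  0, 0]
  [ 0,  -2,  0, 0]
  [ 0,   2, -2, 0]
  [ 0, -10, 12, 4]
λ = -2: alg = 3, geom = 2; λ = 4: alg = 1, geom = 1

Step 1 — factor the characteristic polynomial to read off the algebraic multiplicities:
  χ_A(x) = (x - 4)*(x + 2)^3

Step 2 — compute geometric multiplicities via the rank-nullity identity g(λ) = n − rank(A − λI):
  rank(A − (-2)·I) = 2, so dim ker(A − (-2)·I) = n − 2 = 2
  rank(A − (4)·I) = 3, so dim ker(A − (4)·I) = n − 3 = 1

Summary:
  λ = -2: algebraic multiplicity = 3, geometric multiplicity = 2
  λ = 4: algebraic multiplicity = 1, geometric multiplicity = 1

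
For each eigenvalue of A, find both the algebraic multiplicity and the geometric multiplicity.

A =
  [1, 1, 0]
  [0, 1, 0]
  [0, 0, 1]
λ = 1: alg = 3, geom = 2

Step 1 — factor the characteristic polynomial to read off the algebraic multiplicities:
  χ_A(x) = (x - 1)^3

Step 2 — compute geometric multiplicities via the rank-nullity identity g(λ) = n − rank(A − λI):
  rank(A − (1)·I) = 1, so dim ker(A − (1)·I) = n − 1 = 2

Summary:
  λ = 1: algebraic multiplicity = 3, geometric multiplicity = 2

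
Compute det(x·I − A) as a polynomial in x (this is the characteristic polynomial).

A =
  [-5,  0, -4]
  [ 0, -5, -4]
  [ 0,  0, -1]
x^3 + 11*x^2 + 35*x + 25

Expanding det(x·I − A) (e.g. by cofactor expansion or by noting that A is similar to its Jordan form J, which has the same characteristic polynomial as A) gives
  χ_A(x) = x^3 + 11*x^2 + 35*x + 25
which factors as (x + 1)*(x + 5)^2. The eigenvalues (with algebraic multiplicities) are λ = -5 with multiplicity 2, λ = -1 with multiplicity 1.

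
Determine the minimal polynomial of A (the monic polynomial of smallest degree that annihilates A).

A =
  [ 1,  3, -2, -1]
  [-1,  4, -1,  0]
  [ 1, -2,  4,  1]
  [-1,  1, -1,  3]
x^2 - 6*x + 9

The characteristic polynomial is χ_A(x) = (x - 3)^4, so the eigenvalues are known. The minimal polynomial is
  m_A(x) = Π_λ (x − λ)^{k_λ}
where k_λ is the size of the *largest* Jordan block for λ (equivalently, the smallest k with (A − λI)^k v = 0 for every generalised eigenvector v of λ).

  λ = 3: largest Jordan block has size 2, contributing (x − 3)^2

So m_A(x) = (x - 3)^2 = x^2 - 6*x + 9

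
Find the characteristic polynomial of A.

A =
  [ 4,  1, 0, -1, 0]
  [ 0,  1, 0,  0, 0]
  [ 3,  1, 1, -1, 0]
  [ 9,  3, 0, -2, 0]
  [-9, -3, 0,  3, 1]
x^5 - 5*x^4 + 10*x^3 - 10*x^2 + 5*x - 1

Expanding det(x·I − A) (e.g. by cofactor expansion or by noting that A is similar to its Jordan form J, which has the same characteristic polynomial as A) gives
  χ_A(x) = x^5 - 5*x^4 + 10*x^3 - 10*x^2 + 5*x - 1
which factors as (x - 1)^5. The eigenvalues (with algebraic multiplicities) are λ = 1 with multiplicity 5.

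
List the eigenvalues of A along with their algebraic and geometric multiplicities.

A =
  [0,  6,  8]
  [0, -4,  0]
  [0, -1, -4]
λ = -4: alg = 2, geom = 1; λ = 0: alg = 1, geom = 1

Step 1 — factor the characteristic polynomial to read off the algebraic multiplicities:
  χ_A(x) = x*(x + 4)^2

Step 2 — compute geometric multiplicities via the rank-nullity identity g(λ) = n − rank(A − λI):
  rank(A − (-4)·I) = 2, so dim ker(A − (-4)·I) = n − 2 = 1
  rank(A − (0)·I) = 2, so dim ker(A − (0)·I) = n − 2 = 1

Summary:
  λ = -4: algebraic multiplicity = 2, geometric multiplicity = 1
  λ = 0: algebraic multiplicity = 1, geometric multiplicity = 1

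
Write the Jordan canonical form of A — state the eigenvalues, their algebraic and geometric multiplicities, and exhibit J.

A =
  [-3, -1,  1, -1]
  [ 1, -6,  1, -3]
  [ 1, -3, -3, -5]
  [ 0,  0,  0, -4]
J_3(-4) ⊕ J_1(-4)

The characteristic polynomial is
  det(x·I − A) = x^4 + 16*x^3 + 96*x^2 + 256*x + 256 = (x + 4)^4

Eigenvalues and multiplicities (the geometric multiplicity of λ is n − rank(A − λI), which equals the number of Jordan blocks for λ):
  λ = -4: algebraic multiplicity = 4, geometric multiplicity = 2

Determining the block sizes for each eigenvalue:
  λ = -4: with am = 4 and gm = 2, the partition is not yet determined (e.g. several partitions of 4 into 2 parts exist). Let N = A − (-4)·I. Computing rank(N^1) = 2, rank(N^2) = 1, rank(N^3) = 0; the number of blocks of size ≥ j is rank(N^{j−1}) − rank(N^j), giving [2, 1, 1]. So we have 1 block(s) of size 3, 1 block(s) of size 1 → block sizes [3, 1]

Assembling the blocks gives a Jordan form
J =
  [-4,  1,  0,  0]
  [ 0, -4,  1,  0]
  [ 0,  0, -4,  0]
  [ 0,  0,  0, -4]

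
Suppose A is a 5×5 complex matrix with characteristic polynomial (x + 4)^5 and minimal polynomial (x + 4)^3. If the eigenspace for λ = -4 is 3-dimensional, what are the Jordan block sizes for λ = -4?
Block sizes for λ = -4: [3, 1, 1]

Step 1 — from the characteristic polynomial, algebraic multiplicity of λ = -4 is 5. From dim ker(A − (-4)·I) = 3, there are exactly 3 Jordan blocks for λ = -4.
Step 2 — from the minimal polynomial, the factor (x + 4)^3 tells us the largest block for λ = -4 has size 3.
Step 3 — with total size 5, 3 blocks, and largest block 3, the block sizes (in nonincreasing order) are [3, 1, 1].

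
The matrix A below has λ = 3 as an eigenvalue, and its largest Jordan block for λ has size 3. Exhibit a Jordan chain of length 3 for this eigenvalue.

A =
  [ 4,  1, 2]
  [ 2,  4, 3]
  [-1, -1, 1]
A Jordan chain for λ = 3 of length 3:
v_1 = (1, 1, -1)ᵀ
v_2 = (1, 2, -1)ᵀ
v_3 = (1, 0, 0)ᵀ

Let N = A − (3)·I. We want v_3 with N^3 v_3 = 0 but N^2 v_3 ≠ 0; then v_{j-1} := N · v_j for j = 3, …, 2.

Pick v_3 = (1, 0, 0)ᵀ.
Then v_2 = N · v_3 = (1, 2, -1)ᵀ.
Then v_1 = N · v_2 = (1, 1, -1)ᵀ.

Sanity check: (A − (3)·I) v_1 = (0, 0, 0)ᵀ = 0. ✓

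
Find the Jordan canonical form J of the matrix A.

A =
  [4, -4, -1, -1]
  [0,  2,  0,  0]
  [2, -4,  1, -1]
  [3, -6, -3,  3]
J_1(2) ⊕ J_1(2) ⊕ J_2(3)

The characteristic polynomial is
  det(x·I − A) = x^4 - 10*x^3 + 37*x^2 - 60*x + 36 = (x - 3)^2*(x - 2)^2

Eigenvalues and multiplicities (the geometric multiplicity of λ is n − rank(A − λI), which equals the number of Jordan blocks for λ):
  λ = 2: algebraic multiplicity = 2, geometric multiplicity = 2
  λ = 3: algebraic multiplicity = 2, geometric multiplicity = 1

Determining the block sizes for each eigenvalue:
  λ = 2: gm = am = 2, so every block has size 1 → block sizes [1, 1]
  λ = 3: one block (gm = 1), so the single block has size am = 2 → block sizes [2]

Assembling the blocks gives a Jordan form
J =
  [2, 0, 0, 0]
  [0, 2, 0, 0]
  [0, 0, 3, 1]
  [0, 0, 0, 3]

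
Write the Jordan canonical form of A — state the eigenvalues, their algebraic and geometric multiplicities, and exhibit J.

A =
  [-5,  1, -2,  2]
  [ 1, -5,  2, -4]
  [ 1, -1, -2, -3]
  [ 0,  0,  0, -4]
J_2(-4) ⊕ J_2(-4)

The characteristic polynomial is
  det(x·I − A) = x^4 + 16*x^3 + 96*x^2 + 256*x + 256 = (x + 4)^4

Eigenvalues and multiplicities (the geometric multiplicity of λ is n − rank(A − λI), which equals the number of Jordan blocks for λ):
  λ = -4: algebraic multiplicity = 4, geometric multiplicity = 2

Determining the block sizes for each eigenvalue:
  λ = -4: with am = 4 and gm = 2, the partition is not yet determined (e.g. several partitions of 4 into 2 parts exist). Let N = A − (-4)·I. Computing rank(N^1) = 2, rank(N^2) = 0; the number of blocks of size ≥ j is rank(N^{j−1}) − rank(N^j), giving [2, 2]. So we have 2 block(s) of size 2 → block sizes [2, 2]

Assembling the blocks gives a Jordan form
J =
  [-4,  1,  0,  0]
  [ 0, -4,  0,  0]
  [ 0,  0, -4,  1]
  [ 0,  0,  0, -4]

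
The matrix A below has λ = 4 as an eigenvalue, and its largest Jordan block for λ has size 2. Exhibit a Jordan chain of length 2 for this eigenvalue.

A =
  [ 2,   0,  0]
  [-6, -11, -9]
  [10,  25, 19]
A Jordan chain for λ = 4 of length 2:
v_1 = (0, -15, 25)ᵀ
v_2 = (0, 1, 0)ᵀ

Let N = A − (4)·I. We want v_2 with N^2 v_2 = 0 but N^1 v_2 ≠ 0; then v_{j-1} := N · v_j for j = 2, …, 2.

Pick v_2 = (0, 1, 0)ᵀ.
Then v_1 = N · v_2 = (0, -15, 25)ᵀ.

Sanity check: (A − (4)·I) v_1 = (0, 0, 0)ᵀ = 0. ✓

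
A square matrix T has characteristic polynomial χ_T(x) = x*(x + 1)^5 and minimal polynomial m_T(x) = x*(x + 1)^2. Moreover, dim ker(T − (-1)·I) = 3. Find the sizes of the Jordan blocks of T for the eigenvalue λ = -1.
Block sizes for λ = -1: [2, 2, 1]

Step 1 — from the characteristic polynomial, algebraic multiplicity of λ = -1 is 5. From dim ker(T − (-1)·I) = 3, there are exactly 3 Jordan blocks for λ = -1.
Step 2 — from the minimal polynomial, the factor (x + 1)^2 tells us the largest block for λ = -1 has size 2.
Step 3 — with total size 5, 3 blocks, and largest block 2, the block sizes (in nonincreasing order) are [2, 2, 1].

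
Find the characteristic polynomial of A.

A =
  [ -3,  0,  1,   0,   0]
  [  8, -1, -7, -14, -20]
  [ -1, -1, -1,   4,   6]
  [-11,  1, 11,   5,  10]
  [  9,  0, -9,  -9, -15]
x^5 + 15*x^4 + 90*x^3 + 270*x^2 + 405*x + 243

Expanding det(x·I − A) (e.g. by cofactor expansion or by noting that A is similar to its Jordan form J, which has the same characteristic polynomial as A) gives
  χ_A(x) = x^5 + 15*x^4 + 90*x^3 + 270*x^2 + 405*x + 243
which factors as (x + 3)^5. The eigenvalues (with algebraic multiplicities) are λ = -3 with multiplicity 5.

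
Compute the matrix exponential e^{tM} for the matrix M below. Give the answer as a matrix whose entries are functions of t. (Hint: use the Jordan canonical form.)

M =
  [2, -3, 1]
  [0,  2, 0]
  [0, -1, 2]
e^{tM} =
  [exp(2*t), -t^2*exp(2*t)/2 - 3*t*exp(2*t), t*exp(2*t)]
  [0, exp(2*t), 0]
  [0, -t*exp(2*t), exp(2*t)]

Strategy: write M = P · J · P⁻¹ where J is a Jordan canonical form, so e^{tM} = P · e^{tJ} · P⁻¹, and e^{tJ} can be computed block-by-block.

M has Jordan form
J =
  [2, 1, 0]
  [0, 2, 1]
  [0, 0, 2]
(up to reordering of blocks).

Per-block formulas:
  For a 3×3 Jordan block J_3(2): exp(t · J_3(2)) = e^(2t)·(I + t·N + (t^2/2)·N^2), where N is the 3×3 nilpotent shift.

After assembling e^{tJ} and conjugating by P, we get:

e^{tM} =
  [exp(2*t), -t^2*exp(2*t)/2 - 3*t*exp(2*t), t*exp(2*t)]
  [0, exp(2*t), 0]
  [0, -t*exp(2*t), exp(2*t)]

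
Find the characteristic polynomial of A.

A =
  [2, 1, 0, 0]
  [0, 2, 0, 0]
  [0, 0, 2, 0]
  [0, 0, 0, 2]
x^4 - 8*x^3 + 24*x^2 - 32*x + 16

Expanding det(x·I − A) (e.g. by cofactor expansion or by noting that A is similar to its Jordan form J, which has the same characteristic polynomial as A) gives
  χ_A(x) = x^4 - 8*x^3 + 24*x^2 - 32*x + 16
which factors as (x - 2)^4. The eigenvalues (with algebraic multiplicities) are λ = 2 with multiplicity 4.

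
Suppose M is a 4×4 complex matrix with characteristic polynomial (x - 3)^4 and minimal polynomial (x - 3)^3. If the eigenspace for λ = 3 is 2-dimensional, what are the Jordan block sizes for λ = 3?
Block sizes for λ = 3: [3, 1]

Step 1 — from the characteristic polynomial, algebraic multiplicity of λ = 3 is 4. From dim ker(M − (3)·I) = 2, there are exactly 2 Jordan blocks for λ = 3.
Step 2 — from the minimal polynomial, the factor (x − 3)^3 tells us the largest block for λ = 3 has size 3.
Step 3 — with total size 4, 2 blocks, and largest block 3, the block sizes (in nonincreasing order) are [3, 1].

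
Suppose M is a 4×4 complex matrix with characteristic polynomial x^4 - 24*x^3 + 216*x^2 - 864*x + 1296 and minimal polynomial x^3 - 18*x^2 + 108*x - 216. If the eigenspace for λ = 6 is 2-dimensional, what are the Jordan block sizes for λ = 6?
Block sizes for λ = 6: [3, 1]

Step 1 — from the characteristic polynomial, algebraic multiplicity of λ = 6 is 4. From dim ker(M − (6)·I) = 2, there are exactly 2 Jordan blocks for λ = 6.
Step 2 — from the minimal polynomial, the factor (x − 6)^3 tells us the largest block for λ = 6 has size 3.
Step 3 — with total size 4, 2 blocks, and largest block 3, the block sizes (in nonincreasing order) are [3, 1].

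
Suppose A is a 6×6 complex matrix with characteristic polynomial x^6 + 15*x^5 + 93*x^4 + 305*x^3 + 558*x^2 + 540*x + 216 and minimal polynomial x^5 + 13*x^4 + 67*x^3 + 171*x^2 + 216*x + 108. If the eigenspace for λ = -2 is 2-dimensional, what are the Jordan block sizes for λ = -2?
Block sizes for λ = -2: [2, 1]

Step 1 — from the characteristic polynomial, algebraic multiplicity of λ = -2 is 3. From dim ker(A − (-2)·I) = 2, there are exactly 2 Jordan blocks for λ = -2.
Step 2 — from the minimal polynomial, the factor (x + 2)^2 tells us the largest block for λ = -2 has size 2.
Step 3 — with total size 3, 2 blocks, and largest block 2, the block sizes (in nonincreasing order) are [2, 1].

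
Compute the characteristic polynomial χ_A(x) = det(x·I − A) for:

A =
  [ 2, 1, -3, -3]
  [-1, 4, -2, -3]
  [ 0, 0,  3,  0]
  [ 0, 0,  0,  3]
x^4 - 12*x^3 + 54*x^2 - 108*x + 81

Expanding det(x·I − A) (e.g. by cofactor expansion or by noting that A is similar to its Jordan form J, which has the same characteristic polynomial as A) gives
  χ_A(x) = x^4 - 12*x^3 + 54*x^2 - 108*x + 81
which factors as (x - 3)^4. The eigenvalues (with algebraic multiplicities) are λ = 3 with multiplicity 4.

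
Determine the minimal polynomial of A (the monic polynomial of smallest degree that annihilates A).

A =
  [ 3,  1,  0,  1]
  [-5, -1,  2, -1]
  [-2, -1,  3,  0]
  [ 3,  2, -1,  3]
x^3 - 6*x^2 + 12*x - 8

The characteristic polynomial is χ_A(x) = (x - 2)^4, so the eigenvalues are known. The minimal polynomial is
  m_A(x) = Π_λ (x − λ)^{k_λ}
where k_λ is the size of the *largest* Jordan block for λ (equivalently, the smallest k with (A − λI)^k v = 0 for every generalised eigenvector v of λ).

  λ = 2: largest Jordan block has size 3, contributing (x − 2)^3

So m_A(x) = (x - 2)^3 = x^3 - 6*x^2 + 12*x - 8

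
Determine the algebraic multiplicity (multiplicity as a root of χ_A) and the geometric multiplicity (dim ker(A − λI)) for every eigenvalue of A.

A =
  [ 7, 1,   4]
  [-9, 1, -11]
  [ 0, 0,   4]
λ = 4: alg = 3, geom = 1

Step 1 — factor the characteristic polynomial to read off the algebraic multiplicities:
  χ_A(x) = (x - 4)^3

Step 2 — compute geometric multiplicities via the rank-nullity identity g(λ) = n − rank(A − λI):
  rank(A − (4)·I) = 2, so dim ker(A − (4)·I) = n − 2 = 1

Summary:
  λ = 4: algebraic multiplicity = 3, geometric multiplicity = 1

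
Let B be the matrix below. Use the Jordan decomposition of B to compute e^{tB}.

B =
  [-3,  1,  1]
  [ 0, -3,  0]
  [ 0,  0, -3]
e^{tB} =
  [exp(-3*t), t*exp(-3*t), t*exp(-3*t)]
  [0, exp(-3*t), 0]
  [0, 0, exp(-3*t)]

Strategy: write B = P · J · P⁻¹ where J is a Jordan canonical form, so e^{tB} = P · e^{tJ} · P⁻¹, and e^{tJ} can be computed block-by-block.

B has Jordan form
J =
  [-3,  1,  0]
  [ 0, -3,  0]
  [ 0,  0, -3]
(up to reordering of blocks).

Per-block formulas:
  For a 1×1 block at λ = -3: exp(t · [-3]) = [e^(-3t)].
  For a 2×2 Jordan block J_2(-3): exp(t · J_2(-3)) = e^(-3t)·(I + t·N), where N is the 2×2 nilpotent shift.

After assembling e^{tJ} and conjugating by P, we get:

e^{tB} =
  [exp(-3*t), t*exp(-3*t), t*exp(-3*t)]
  [0, exp(-3*t), 0]
  [0, 0, exp(-3*t)]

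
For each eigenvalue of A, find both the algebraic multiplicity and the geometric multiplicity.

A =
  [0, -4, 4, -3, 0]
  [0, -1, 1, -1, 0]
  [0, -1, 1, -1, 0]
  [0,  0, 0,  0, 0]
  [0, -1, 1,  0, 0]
λ = 0: alg = 5, geom = 3

Step 1 — factor the characteristic polynomial to read off the algebraic multiplicities:
  χ_A(x) = x^5

Step 2 — compute geometric multiplicities via the rank-nullity identity g(λ) = n − rank(A − λI):
  rank(A − (0)·I) = 2, so dim ker(A − (0)·I) = n − 2 = 3

Summary:
  λ = 0: algebraic multiplicity = 5, geometric multiplicity = 3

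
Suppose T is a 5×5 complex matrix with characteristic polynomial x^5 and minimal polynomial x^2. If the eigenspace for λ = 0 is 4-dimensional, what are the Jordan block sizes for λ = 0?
Block sizes for λ = 0: [2, 1, 1, 1]

Step 1 — from the characteristic polynomial, algebraic multiplicity of λ = 0 is 5. From dim ker(T − (0)·I) = 4, there are exactly 4 Jordan blocks for λ = 0.
Step 2 — from the minimal polynomial, the factor (x − 0)^2 tells us the largest block for λ = 0 has size 2.
Step 3 — with total size 5, 4 blocks, and largest block 2, the block sizes (in nonincreasing order) are [2, 1, 1, 1].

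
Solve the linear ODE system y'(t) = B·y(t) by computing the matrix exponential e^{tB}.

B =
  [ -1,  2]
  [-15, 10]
e^{tB} =
  [-5*exp(5*t) + 6*exp(4*t), 2*exp(5*t) - 2*exp(4*t)]
  [-15*exp(5*t) + 15*exp(4*t), 6*exp(5*t) - 5*exp(4*t)]

Strategy: write B = P · J · P⁻¹ where J is a Jordan canonical form, so e^{tB} = P · e^{tJ} · P⁻¹, and e^{tJ} can be computed block-by-block.

B has Jordan form
J =
  [4, 0]
  [0, 5]
(up to reordering of blocks).

Per-block formulas:
  For a 1×1 block at λ = 4: exp(t · [4]) = [e^(4t)].
  For a 1×1 block at λ = 5: exp(t · [5]) = [e^(5t)].

After assembling e^{tJ} and conjugating by P, we get:

e^{tB} =
  [-5*exp(5*t) + 6*exp(4*t), 2*exp(5*t) - 2*exp(4*t)]
  [-15*exp(5*t) + 15*exp(4*t), 6*exp(5*t) - 5*exp(4*t)]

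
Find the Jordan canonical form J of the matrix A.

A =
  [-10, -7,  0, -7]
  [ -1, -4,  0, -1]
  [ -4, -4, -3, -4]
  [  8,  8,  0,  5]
J_2(-3) ⊕ J_1(-3) ⊕ J_1(-3)

The characteristic polynomial is
  det(x·I − A) = x^4 + 12*x^3 + 54*x^2 + 108*x + 81 = (x + 3)^4

Eigenvalues and multiplicities (the geometric multiplicity of λ is n − rank(A − λI), which equals the number of Jordan blocks for λ):
  λ = -3: algebraic multiplicity = 4, geometric multiplicity = 3

Determining the block sizes for each eigenvalue:
  λ = -3: 3 blocks summing to 4 forces exactly one block of size 2 and the rest size 1 → block sizes [2, 1, 1]

Assembling the blocks gives a Jordan form
J =
  [-3,  1,  0,  0]
  [ 0, -3,  0,  0]
  [ 0,  0, -3,  0]
  [ 0,  0,  0, -3]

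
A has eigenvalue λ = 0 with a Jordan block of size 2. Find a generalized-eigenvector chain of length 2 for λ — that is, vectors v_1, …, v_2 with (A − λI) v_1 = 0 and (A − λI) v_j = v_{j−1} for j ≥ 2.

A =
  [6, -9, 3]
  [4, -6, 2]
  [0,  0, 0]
A Jordan chain for λ = 0 of length 2:
v_1 = (6, 4, 0)ᵀ
v_2 = (1, 0, 0)ᵀ

Let N = A − (0)·I. We want v_2 with N^2 v_2 = 0 but N^1 v_2 ≠ 0; then v_{j-1} := N · v_j for j = 2, …, 2.

Pick v_2 = (1, 0, 0)ᵀ.
Then v_1 = N · v_2 = (6, 4, 0)ᵀ.

Sanity check: (A − (0)·I) v_1 = (0, 0, 0)ᵀ = 0. ✓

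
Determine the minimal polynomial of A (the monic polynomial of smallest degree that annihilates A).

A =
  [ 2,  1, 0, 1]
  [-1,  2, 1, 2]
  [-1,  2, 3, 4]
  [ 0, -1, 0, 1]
x^3 - 6*x^2 + 12*x - 8

The characteristic polynomial is χ_A(x) = (x - 2)^4, so the eigenvalues are known. The minimal polynomial is
  m_A(x) = Π_λ (x − λ)^{k_λ}
where k_λ is the size of the *largest* Jordan block for λ (equivalently, the smallest k with (A − λI)^k v = 0 for every generalised eigenvector v of λ).

  λ = 2: largest Jordan block has size 3, contributing (x − 2)^3

So m_A(x) = (x - 2)^3 = x^3 - 6*x^2 + 12*x - 8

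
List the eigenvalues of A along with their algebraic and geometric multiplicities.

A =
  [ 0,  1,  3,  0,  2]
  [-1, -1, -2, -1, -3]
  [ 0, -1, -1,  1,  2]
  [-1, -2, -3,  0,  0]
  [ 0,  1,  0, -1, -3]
λ = -1: alg = 5, geom = 2

Step 1 — factor the characteristic polynomial to read off the algebraic multiplicities:
  χ_A(x) = (x + 1)^5

Step 2 — compute geometric multiplicities via the rank-nullity identity g(λ) = n − rank(A − λI):
  rank(A − (-1)·I) = 3, so dim ker(A − (-1)·I) = n − 3 = 2

Summary:
  λ = -1: algebraic multiplicity = 5, geometric multiplicity = 2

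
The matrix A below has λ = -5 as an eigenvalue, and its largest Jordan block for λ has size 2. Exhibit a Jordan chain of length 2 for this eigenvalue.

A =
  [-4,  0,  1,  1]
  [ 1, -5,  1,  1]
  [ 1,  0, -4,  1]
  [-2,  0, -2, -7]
A Jordan chain for λ = -5 of length 2:
v_1 = (1, 1, 1, -2)ᵀ
v_2 = (1, 0, 0, 0)ᵀ

Let N = A − (-5)·I. We want v_2 with N^2 v_2 = 0 but N^1 v_2 ≠ 0; then v_{j-1} := N · v_j for j = 2, …, 2.

Pick v_2 = (1, 0, 0, 0)ᵀ.
Then v_1 = N · v_2 = (1, 1, 1, -2)ᵀ.

Sanity check: (A − (-5)·I) v_1 = (0, 0, 0, 0)ᵀ = 0. ✓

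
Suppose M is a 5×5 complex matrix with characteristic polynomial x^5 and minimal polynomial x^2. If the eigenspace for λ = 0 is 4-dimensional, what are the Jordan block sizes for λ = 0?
Block sizes for λ = 0: [2, 1, 1, 1]

Step 1 — from the characteristic polynomial, algebraic multiplicity of λ = 0 is 5. From dim ker(M − (0)·I) = 4, there are exactly 4 Jordan blocks for λ = 0.
Step 2 — from the minimal polynomial, the factor (x − 0)^2 tells us the largest block for λ = 0 has size 2.
Step 3 — with total size 5, 4 blocks, and largest block 2, the block sizes (in nonincreasing order) are [2, 1, 1, 1].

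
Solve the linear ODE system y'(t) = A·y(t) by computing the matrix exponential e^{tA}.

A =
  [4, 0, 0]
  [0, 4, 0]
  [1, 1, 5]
e^{tA} =
  [exp(4*t), 0, 0]
  [0, exp(4*t), 0]
  [exp(5*t) - exp(4*t), exp(5*t) - exp(4*t), exp(5*t)]

Strategy: write A = P · J · P⁻¹ where J is a Jordan canonical form, so e^{tA} = P · e^{tJ} · P⁻¹, and e^{tJ} can be computed block-by-block.

A has Jordan form
J =
  [4, 0, 0]
  [0, 4, 0]
  [0, 0, 5]
(up to reordering of blocks).

Per-block formulas:
  For a 1×1 block at λ = 5: exp(t · [5]) = [e^(5t)].
  For a 1×1 block at λ = 4: exp(t · [4]) = [e^(4t)].

After assembling e^{tJ} and conjugating by P, we get:

e^{tA} =
  [exp(4*t), 0, 0]
  [0, exp(4*t), 0]
  [exp(5*t) - exp(4*t), exp(5*t) - exp(4*t), exp(5*t)]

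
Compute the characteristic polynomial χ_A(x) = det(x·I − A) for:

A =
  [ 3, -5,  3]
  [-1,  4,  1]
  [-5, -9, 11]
x^3 - 18*x^2 + 108*x - 216

Expanding det(x·I − A) (e.g. by cofactor expansion or by noting that A is similar to its Jordan form J, which has the same characteristic polynomial as A) gives
  χ_A(x) = x^3 - 18*x^2 + 108*x - 216
which factors as (x - 6)^3. The eigenvalues (with algebraic multiplicities) are λ = 6 with multiplicity 3.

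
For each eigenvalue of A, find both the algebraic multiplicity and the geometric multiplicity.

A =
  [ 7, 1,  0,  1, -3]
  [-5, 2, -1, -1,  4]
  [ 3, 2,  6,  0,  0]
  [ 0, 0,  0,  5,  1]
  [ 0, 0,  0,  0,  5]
λ = 5: alg = 5, geom = 2

Step 1 — factor the characteristic polynomial to read off the algebraic multiplicities:
  χ_A(x) = (x - 5)^5

Step 2 — compute geometric multiplicities via the rank-nullity identity g(λ) = n − rank(A − λI):
  rank(A − (5)·I) = 3, so dim ker(A − (5)·I) = n − 3 = 2

Summary:
  λ = 5: algebraic multiplicity = 5, geometric multiplicity = 2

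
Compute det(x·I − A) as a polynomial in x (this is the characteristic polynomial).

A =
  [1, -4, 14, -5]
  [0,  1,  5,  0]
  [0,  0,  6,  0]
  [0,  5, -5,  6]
x^4 - 14*x^3 + 61*x^2 - 84*x + 36

Expanding det(x·I − A) (e.g. by cofactor expansion or by noting that A is similar to its Jordan form J, which has the same characteristic polynomial as A) gives
  χ_A(x) = x^4 - 14*x^3 + 61*x^2 - 84*x + 36
which factors as (x - 6)^2*(x - 1)^2. The eigenvalues (with algebraic multiplicities) are λ = 1 with multiplicity 2, λ = 6 with multiplicity 2.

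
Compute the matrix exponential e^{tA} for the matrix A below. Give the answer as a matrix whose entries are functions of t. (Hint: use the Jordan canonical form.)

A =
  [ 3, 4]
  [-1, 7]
e^{tA} =
  [-2*t*exp(5*t) + exp(5*t), 4*t*exp(5*t)]
  [-t*exp(5*t), 2*t*exp(5*t) + exp(5*t)]

Strategy: write A = P · J · P⁻¹ where J is a Jordan canonical form, so e^{tA} = P · e^{tJ} · P⁻¹, and e^{tJ} can be computed block-by-block.

A has Jordan form
J =
  [5, 1]
  [0, 5]
(up to reordering of blocks).

Per-block formulas:
  For a 2×2 Jordan block J_2(5): exp(t · J_2(5)) = e^(5t)·(I + t·N), where N is the 2×2 nilpotent shift.

After assembling e^{tJ} and conjugating by P, we get:

e^{tA} =
  [-2*t*exp(5*t) + exp(5*t), 4*t*exp(5*t)]
  [-t*exp(5*t), 2*t*exp(5*t) + exp(5*t)]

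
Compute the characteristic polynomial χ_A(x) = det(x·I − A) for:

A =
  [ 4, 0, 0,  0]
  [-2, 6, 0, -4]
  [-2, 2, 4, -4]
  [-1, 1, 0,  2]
x^4 - 16*x^3 + 96*x^2 - 256*x + 256

Expanding det(x·I − A) (e.g. by cofactor expansion or by noting that A is similar to its Jordan form J, which has the same characteristic polynomial as A) gives
  χ_A(x) = x^4 - 16*x^3 + 96*x^2 - 256*x + 256
which factors as (x - 4)^4. The eigenvalues (with algebraic multiplicities) are λ = 4 with multiplicity 4.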